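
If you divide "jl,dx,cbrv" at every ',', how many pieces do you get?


Input string: 'jl,dx,cbrv'
Delimiter: ','
Split result: 'jl', 'dx', 'cbrv'
Number of parts: 3


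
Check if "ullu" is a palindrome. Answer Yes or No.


Input string: 'ullu'
Reversed: 'ullu'
Compare pairs: s[0]='u' vs s[3]='u' (match), s[1]='l' vs s[2]='l' (match)
Palindrome: Yes


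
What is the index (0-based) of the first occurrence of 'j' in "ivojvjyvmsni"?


Input string: 'ivojvjyvmsni'
Target: 'j'
Scanning left to right: s[0]='i', s[1]='v', s[2]='o', s[3]='j'
First match at index: 3


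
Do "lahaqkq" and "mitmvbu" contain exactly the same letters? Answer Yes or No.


String 1: 'lahaqkq' -> sorted: 'aahklqq'
String 2: 'mitmvbu' -> sorted: 'bimmtuv'
Compare sorted forms: 'aahklqq' != 'bimmtuv'
Anagram: No


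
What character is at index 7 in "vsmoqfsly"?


Input string: 'vsmoqfsly'
Operation: get character at index 7
Index mapping: s[0]='v', s[1]='s', s[2]='m', s[3]='o', s[4]='q', s[5]='f', s[6]='s', s[7]='l'
Result: 'l'


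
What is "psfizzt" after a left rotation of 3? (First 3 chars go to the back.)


Input: 'psfizzt', shift = 3
Operation: split at index 3 and swap parts
Front part s[0:3] = 'psf'
Back part s[3:] = 'izzt'
Rotated = back + front = 'izzt' + 'psf'
Result: izztpsf


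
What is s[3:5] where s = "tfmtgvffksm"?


Input string: 'tfmtgvffksm'
Operation: slice [3:5]
Extract characters: s[3]='t', s[4]='g'
Result: tg


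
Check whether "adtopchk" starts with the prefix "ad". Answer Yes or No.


Input string: 'adtopchk'
Prefix to check: 'ad'
First 2 characters of input: 'ad'
Match: True
Result: Yes


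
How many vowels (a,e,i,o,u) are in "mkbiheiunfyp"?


Input string: 'mkbiheiunfyp'
Operation: count vowels (a, e, i, o, u)
Scan: s[0]='m', s[1]='k', s[2]='b', s[3]='i' (vowel), s[4]='h', s[5]='e' (vowel), s[6]='i' (vowel), s[7]='u' (vowel), s[8]='n', s[9]='f', s[10]='y', s[11]='p'
Vowels found: 4
Result: 4


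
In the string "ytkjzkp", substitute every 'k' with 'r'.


Input string: 'ytkjzkp'
Operation: replace 'k' with 'r'
Positions of 'k': 2, 5
After replacement: ytrjzrp


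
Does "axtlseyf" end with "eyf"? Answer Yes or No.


Input string: 'axtlseyf'
Suffix to check: 'eyf'
Last 3 characters of input: 'eyf'
Match: True
Result: Yes


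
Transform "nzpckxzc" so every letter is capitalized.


Input string: 'nzpckxzc'
Operation: convert each letter to uppercase
Mapping: 'n'->'N', 'z'->'Z', 'p'->'P', 'c'->'C', 'k'->'K', 'x'->'X', 'z'->'Z', 'c'->'C'
Result: NZPCKXZC


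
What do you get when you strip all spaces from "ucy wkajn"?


Input string: 'ucy wkajn'
Operation: remove all spaces
Words: 'ucy', 'wkajn'
Join without spaces: ucywkajn


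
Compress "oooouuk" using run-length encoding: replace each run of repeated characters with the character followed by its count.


Input: 'oooouuk'
Operation: identify consecutive runs
Runs: 'oooo' -> o4, 'uu' -> u2, 'k' -> k1
Encoded: o4u2k1


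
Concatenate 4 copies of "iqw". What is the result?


Input string: 'iqw'
Operation: repeat 4 times
Concatenation: 'iqw' + 'iqw' + 'iqw' + 'iqw'
Result: iqwiqwiqwiqw


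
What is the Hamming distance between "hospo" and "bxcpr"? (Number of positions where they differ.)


String 1: 'hospo'
String 2: 'bxcpr'
Compare each position: pos 0: 'h'!='b', pos 1: 'o'!='x', pos 2: 's'!='c', pos 3: 'p'=='p', pos 4: 'o'!='r'
Differing positions: 4
Hamming distance: 4


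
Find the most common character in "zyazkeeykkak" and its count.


Input: 'zyazkeeykkak'
Operation: tally each character
Counts: 'a':2, 'e':2, 'k':4, 'y':2, 'z':2
Maximum: 'k' appears 4 times


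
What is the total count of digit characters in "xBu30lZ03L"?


Input string: 'xBu30lZ03L'
Operation: count digit characters (0-9)
Scan: 'x', 'B', 'u', '3'(digit), '0'(digit), 'l', 'Z', '0'(digit), '3'(digit), 'L'
Digits found: 4
Result: 4


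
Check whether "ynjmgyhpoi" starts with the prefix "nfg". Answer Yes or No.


Input string: 'ynjmgyhpoi'
Prefix to check: 'nfg'
First 3 characters of input: 'ynj'
Match: False
Result: No


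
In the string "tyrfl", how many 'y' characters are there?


Input string: 'tyrfl'
Target character: 'y'
Scan each position: s[1]='y'
Matches found at indices: 1
Total: 1


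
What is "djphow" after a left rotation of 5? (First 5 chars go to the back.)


Input: 'djphow', shift = 5
Operation: split at index 5 and swap parts
Front part s[0:5] = 'djpho'
Back part s[5:] = 'w'
Rotated = back + front = 'w' + 'djpho'
Result: wdjpho


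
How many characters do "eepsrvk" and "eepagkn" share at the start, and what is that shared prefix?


String 1: 'eepsrvk'
String 2: 'eepagkn'
Compare position by position:
pos 0: 'e' vs 'e' match
pos 1: 'e' vs 'e' match
pos 2: 'p' vs 'p' match
pos 3: 's' vs 'a' differ -> stop
Longest common prefix: "eep" (length 3)


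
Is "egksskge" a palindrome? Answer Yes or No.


Input string: 'egksskge'
Reversed: 'egksskge'
Compare pairs: s[0]='e' vs s[7]='e' (match), s[1]='g' vs s[6]='g' (match), s[2]='k' vs s[5]='k' (match), s[3]='s' vs s[4]='s' (match)
Palindrome: Yes


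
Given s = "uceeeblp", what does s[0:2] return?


Input string: 'uceeeblp'
Operation: slice [0:2]
Extract characters: s[0]='u', s[1]='c'
Result: uc


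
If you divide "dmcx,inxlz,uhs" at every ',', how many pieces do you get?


Input string: 'dmcx,inxlz,uhs'
Delimiter: ','
Split result: 'dmcx', 'inxlz', 'uhs'
Number of parts: 3


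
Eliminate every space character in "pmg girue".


Input string: 'pmg girue'
Operation: remove all spaces
Words: 'pmg', 'girue'
Join without spaces: pmggirue


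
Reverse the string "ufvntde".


Input string: 'ufvntde'
Operation: reverse character order
Original order: 'u' -> 'f' -> 'v' -> 'n' -> 't' -> 'd' -> 'e'
Reversed order: 'e' -> 'd' -> 't' -> 'n' -> 'v' -> 'f' -> 'u'
Result: edtnvfu


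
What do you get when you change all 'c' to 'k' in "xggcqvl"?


Input string: 'xggcqvl'
Operation: replace 'c' with 'k'
Positions of 'c': 3
After replacement: xggkqvl


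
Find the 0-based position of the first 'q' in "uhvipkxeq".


Input string: 'uhvipkxeq'
Target: 'q'
Scanning left to right: s[0]='u', s[1]='h', s[2]='v', s[3]='i', s[4]='p', s[5]='k', s[6]='x', s[7]='e', s[8]='q'
First match at index: 8


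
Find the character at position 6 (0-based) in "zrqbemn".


Input string: 'zrqbemn'
Operation: get character at index 6
Index mapping: s[0]='z', s[1]='r', s[2]='q', s[3]='b', s[4]='e', s[5]='m', s[6]='n'
Result: 'n'


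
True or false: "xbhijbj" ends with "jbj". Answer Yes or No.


Input string: 'xbhijbj'
Suffix to check: 'jbj'
Last 3 characters of input: 'jbj'
Match: True
Result: Yes


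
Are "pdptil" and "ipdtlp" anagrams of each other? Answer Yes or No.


String 1: 'pdptil' -> sorted: 'dilppt'
String 2: 'ipdtlp' -> sorted: 'dilppt'
Compare sorted forms: 'dilppt' == 'dilppt'
Anagram: Yes


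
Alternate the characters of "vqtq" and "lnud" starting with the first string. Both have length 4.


String 1: 'vqtq'
String 2: 'lnud'
Operation: alternate characters
Pairs: 'v'+'l', 'q'+'n', 't'+'u', 'q'+'d'
Result: vlqntuqd


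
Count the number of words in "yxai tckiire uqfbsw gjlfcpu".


Input string: 'yxai tckiire uqfbsw gjlfcpu'
Operation: split by spaces
Words found: 'yxai', 'tckiire', 'uqfbsw', 'gjlfcpu'
Word count: 4


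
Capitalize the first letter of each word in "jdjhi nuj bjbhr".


Input string: 'jdjhi nuj bjbhr'
Operation: capitalize first letter of each word
Word transformations: 'jdjhi'->'Jdjhi', 'nuj'->'Nuj', 'bjbhr'->'Bjbhr'
Result: Jdjhi Nuj Bjbhr


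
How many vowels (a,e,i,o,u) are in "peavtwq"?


Input string: 'peavtwq'
Operation: count vowels (a, e, i, o, u)
Scan: s[0]='p', s[1]='e' (vowel), s[2]='a' (vowel), s[3]='v', s[4]='t', s[5]='w', s[6]='q'
Vowels found: 2
Result: 2


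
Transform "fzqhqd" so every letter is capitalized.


Input string: 'fzqhqd'
Operation: convert each letter to uppercase
Mapping: 'f'->'F', 'z'->'Z', 'q'->'Q', 'h'->'H', 'q'->'Q', 'd'->'D'
Result: FZQHQD


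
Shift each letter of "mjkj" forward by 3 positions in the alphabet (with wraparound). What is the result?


Input: 'mjkj', shift = 3
Operation: for each letter, (position + 3) mod 26
Mapping: 'm'(12+3=15)->'p', 'j'(9+3=12)->'m', 'k'(10+3=13)->'n', 'j'(9+3=12)->'m'
Result: pmnm


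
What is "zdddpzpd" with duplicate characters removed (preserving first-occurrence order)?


Input: 'zdddpzpd'
Operation: keep first occurrence of each character
Scan: s[0]='z' new -> keep; s[1]='d' new -> keep; s[2]='d' seen -> skip; s[3]='d' seen -> skip; s[4]='p' new -> keep; s[5]='z' seen -> skip; s[6]='p' seen -> skip; s[7]='d' seen -> skip
Result: zdp


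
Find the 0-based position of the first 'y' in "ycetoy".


Input string: 'ycetoy'
Target: 'y'
Scanning left to right: s[0]='y'
First match at index: 0


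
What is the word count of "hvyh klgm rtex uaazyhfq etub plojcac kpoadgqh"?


Input string: 'hvyh klgm rtex uaazyhfq etub plojcac kpoadgqh'
Operation: split by spaces
Words found: 'hvyh', 'klgm', 'rtex', 'uaazyhfq', 'etub', 'plojcac', 'kpoadgqh'
Word count: 7


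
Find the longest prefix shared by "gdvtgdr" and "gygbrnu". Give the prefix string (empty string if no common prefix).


String 1: 'gdvtgdr'
String 2: 'gygbrnu'
Compare position by position:
pos 0: 'g' vs 'g' match
pos 1: 'd' vs 'y' differ -> stop
Longest common prefix: "g" (length 1)


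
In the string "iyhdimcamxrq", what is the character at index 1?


Input string: 'iyhdimcamxrq'
Operation: get character at index 1
Index mapping: s[0]='i', s[1]='y'
Result: 'y'


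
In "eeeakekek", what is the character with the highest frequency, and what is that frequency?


Input: 'eeeakekek'
Operation: tally each character
Counts: 'a':1, 'e':5, 'k':3
Maximum: 'e' appears 5 times


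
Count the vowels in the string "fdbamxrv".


Input string: 'fdbamxrv'
Operation: count vowels (a, e, i, o, u)
Scan: s[0]='f', s[1]='d', s[2]='b', s[3]='a' (vowel), s[4]='m', s[5]='x', s[6]='r', s[7]='v'
Vowels found: 1
Result: 1


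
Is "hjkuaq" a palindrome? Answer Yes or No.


Input string: 'hjkuaq'
Reversed: 'qaukjh'
Compare pairs: s[0]='h' vs s[5]='q' (mismatch), s[1]='j' vs s[4]='a' (mismatch), s[2]='k' vs s[3]='u' (mismatch)
Palindrome: No


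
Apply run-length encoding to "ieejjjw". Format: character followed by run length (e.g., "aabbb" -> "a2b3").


Input: 'ieejjjw'
Operation: identify consecutive runs
Runs: 'i' -> i1, 'ee' -> e2, 'jjj' -> j3, 'w' -> w1
Encoded: i1e2j3w1


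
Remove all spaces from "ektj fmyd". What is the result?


Input string: 'ektj fmyd'
Operation: remove all spaces
Words: 'ektj', 'fmyd'
Join without spaces: ektjfmyd


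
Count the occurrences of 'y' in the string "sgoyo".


Input string: 'sgoyo'
Target character: 'y'
Scan each position: s[3]='y'
Matches found at indices: 3
Total: 1


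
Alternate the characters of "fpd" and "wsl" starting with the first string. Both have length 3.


String 1: 'fpd'
String 2: 'wsl'
Operation: alternate characters
Pairs: 'f'+'w', 'p'+'s', 'd'+'l'
Result: fwpsdl


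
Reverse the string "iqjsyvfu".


Input string: 'iqjsyvfu'
Operation: reverse character order
Original order: 'i' -> 'q' -> 'j' -> 's' -> 'y' -> 'v' -> 'f' -> 'u'
Reversed order: 'u' -> 'f' -> 'v' -> 'y' -> 's' -> 'j' -> 'q' -> 'i'
Result: ufvysjqi


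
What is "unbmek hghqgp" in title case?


Input string: 'unbmek hghqgp'
Operation: capitalize first letter of each word
Word transformations: 'unbmek'->'Unbmek', 'hghqgp'->'Hghqgp'
Result: Unbmek Hghqgp


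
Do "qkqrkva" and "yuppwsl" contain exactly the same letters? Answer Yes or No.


String 1: 'qkqrkva' -> sorted: 'akkqqrv'
String 2: 'yuppwsl' -> sorted: 'lppsuwy'
Compare sorted forms: 'akkqqrv' != 'lppsuwy'
Anagram: No


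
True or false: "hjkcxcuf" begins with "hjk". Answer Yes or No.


Input string: 'hjkcxcuf'
Prefix to check: 'hjk'
First 3 characters of input: 'hjk'
Match: True
Result: Yes


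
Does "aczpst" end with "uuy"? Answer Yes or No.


Input string: 'aczpst'
Suffix to check: 'uuy'
Last 3 characters of input: 'pst'
Match: False
Result: No


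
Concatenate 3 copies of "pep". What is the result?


Input string: 'pep'
Operation: repeat 3 times
Concatenation: 'pep' + 'pep' + 'pep'
Result: peppeppep


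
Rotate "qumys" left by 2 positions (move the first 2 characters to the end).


Input: 'qumys', shift = 2
Operation: split at index 2 and swap parts
Front part s[0:2] = 'qu'
Back part s[2:] = 'mys'
Rotated = back + front = 'mys' + 'qu'
Result: mysqu


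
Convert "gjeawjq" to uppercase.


Input string: 'gjeawjq'
Operation: convert each letter to uppercase
Mapping: 'g'->'G', 'j'->'J', 'e'->'E', 'a'->'A', 'w'->'W', 'j'->'J', 'q'->'Q'
Result: GJEAWJQ


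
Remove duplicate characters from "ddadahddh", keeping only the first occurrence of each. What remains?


Input: 'ddadahddh'
Operation: keep first occurrence of each character
Scan: s[0]='d' new -> keep; s[1]='d' seen -> skip; s[2]='a' new -> keep; s[3]='d' seen -> skip; s[4]='a' seen -> skip; s[5]='h' new -> keep; s[6]='d' seen -> skip; s[7]='d' seen -> skip; s[8]='h' seen -> skip
Result: dah


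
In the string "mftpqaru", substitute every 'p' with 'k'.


Input string: 'mftpqaru'
Operation: replace 'p' with 'k'
Positions of 'p': 3
After replacement: mftkqaru


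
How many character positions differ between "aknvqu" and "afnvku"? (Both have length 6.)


String 1: 'aknvqu'
String 2: 'afnvku'
Compare each position: pos 0: 'a'=='a', pos 1: 'k'!='f', pos 2: 'n'=='n', pos 3: 'v'=='v', pos 4: 'q'!='k', pos 5: 'u'=='u'
Differing positions: 2
Hamming distance: 2


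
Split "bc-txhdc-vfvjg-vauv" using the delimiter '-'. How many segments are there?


Input string: 'bc-txhdc-vfvjg-vauv'
Delimiter: '-'
Split result: 'bc', 'txhdc', 'vfvjg', 'vauv'
Number of parts: 4


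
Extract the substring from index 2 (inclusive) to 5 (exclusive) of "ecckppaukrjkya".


Input string: 'ecckppaukrjkya'
Operation: slice [2:5]
Extract characters: s[2]='c', s[3]='k', s[4]='p'
Result: ckp


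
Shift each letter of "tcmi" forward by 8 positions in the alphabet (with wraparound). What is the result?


Input: 'tcmi', shift = 8
Operation: for each letter, (position + 8) mod 26
Mapping: 't'(19+8=27, 27 mod 26=1)->'b', 'c'(2+8=10)->'k', 'm'(12+8=20)->'u', 'i'(8+8=16)->'q'
Result: bkuq


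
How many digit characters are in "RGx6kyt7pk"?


Input string: 'RGx6kyt7pk'
Operation: count digit characters (0-9)
Scan: 'R', 'G', 'x', '6'(digit), 'k', 'y', 't', '7'(digit), 'p', 'k'
Digits found: 2
Result: 2


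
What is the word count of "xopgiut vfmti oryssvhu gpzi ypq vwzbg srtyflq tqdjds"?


Input string: 'xopgiut vfmti oryssvhu gpzi ypq vwzbg srtyflq tqdjds'
Operation: split by spaces
Words found: 'xopgiut', 'vfmti', 'oryssvhu', 'gpzi', 'ypq', 'vwzbg', 'srtyflq', 'tqdjds'
Word count: 8


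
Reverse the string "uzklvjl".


Input string: 'uzklvjl'
Operation: reverse character order
Original order: 'u' -> 'z' -> 'k' -> 'l' -> 'v' -> 'j' -> 'l'
Reversed order: 'l' -> 'j' -> 'v' -> 'l' -> 'k' -> 'z' -> 'u'
Result: ljvlkzu


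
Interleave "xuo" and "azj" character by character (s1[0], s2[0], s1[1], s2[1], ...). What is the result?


String 1: 'xuo'
String 2: 'azj'
Operation: alternate characters
Pairs: 'x'+'a', 'u'+'z', 'o'+'j'
Result: xauzoj


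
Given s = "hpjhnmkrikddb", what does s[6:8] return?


Input string: 'hpjhnmkrikddb'
Operation: slice [6:8]
Extract characters: s[6]='k', s[7]='r'
Result: kr


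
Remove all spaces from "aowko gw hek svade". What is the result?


Input string: 'aowko gw hek svade'
Operation: remove all spaces
Words: 'aowko', 'gw', 'hek', 'svade'
Join without spaces: aowkogwheksvade


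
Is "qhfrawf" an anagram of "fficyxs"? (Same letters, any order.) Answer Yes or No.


String 1: 'fficyxs' -> sorted: 'cffisxy'
String 2: 'qhfrawf' -> sorted: 'affhqrw'
Compare sorted forms: 'cffisxy' != 'affhqrw'
Anagram: No


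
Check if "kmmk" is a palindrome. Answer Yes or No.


Input string: 'kmmk'
Reversed: 'kmmk'
Compare pairs: s[0]='k' vs s[3]='k' (match), s[1]='m' vs s[2]='m' (match)
Palindrome: Yes


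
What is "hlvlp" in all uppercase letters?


Input string: 'hlvlp'
Operation: convert each letter to uppercase
Mapping: 'h'->'H', 'l'->'L', 'v'->'V', 'l'->'L', 'p'->'P'
Result: HLVLP


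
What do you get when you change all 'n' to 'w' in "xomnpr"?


Input string: 'xomnpr'
Operation: replace 'n' with 'w'
Positions of 'n': 3
After replacement: xomwpr


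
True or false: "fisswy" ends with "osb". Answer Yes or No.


Input string: 'fisswy'
Suffix to check: 'osb'
Last 3 characters of input: 'swy'
Match: False
Result: No


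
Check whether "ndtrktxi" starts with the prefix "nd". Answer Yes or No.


Input string: 'ndtrktxi'
Prefix to check: 'nd'
First 2 characters of input: 'nd'
Match: True
Result: Yes


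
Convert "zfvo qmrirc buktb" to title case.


Input string: 'zfvo qmrirc buktb'
Operation: capitalize first letter of each word
Word transformations: 'zfvo'->'Zfvo', 'qmrirc'->'Qmrirc', 'buktb'->'Buktb'
Result: Zfvo Qmrirc Buktb


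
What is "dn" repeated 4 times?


Input string: 'dn'
Operation: repeat 4 times
Concatenation: 'dn' + 'dn' + 'dn' + 'dn'
Result: dndndndn


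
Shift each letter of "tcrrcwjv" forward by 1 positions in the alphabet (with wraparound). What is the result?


Input: 'tcrrcwjv', shift = 1
Operation: for each letter, (position + 1) mod 26
Mapping: 't'(19+1=20)->'u', 'c'(2+1=3)->'d', 'r'(17+1=18)->'s', 'r'(17+1=18)->'s', 'c'(2+1=3)->'d', 'w'(22+1=23)->'x', 'j'(9+1=10)->'k', 'v'(21+1=22)->'w'
Result: udssdxkw


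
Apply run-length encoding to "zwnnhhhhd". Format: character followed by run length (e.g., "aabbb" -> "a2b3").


Input: 'zwnnhhhhd'
Operation: identify consecutive runs
Runs: 'z' -> z1, 'w' -> w1, 'nn' -> n2, 'hhhh' -> h4, 'd' -> d1
Encoded: z1w1n2h4d1


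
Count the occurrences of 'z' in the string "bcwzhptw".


Input string: 'bcwzhptw'
Target character: 'z'
Scan each position: s[3]='z'
Matches found at indices: 3
Total: 1


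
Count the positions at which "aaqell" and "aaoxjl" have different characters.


String 1: 'aaqell'
String 2: 'aaoxjl'
Compare each position: pos 0: 'a'=='a', pos 1: 'a'=='a', pos 2: 'q'!='o', pos 3: 'e'!='x', pos 4: 'l'!='j', pos 5: 'l'=='l'
Differing positions: 3
Hamming distance: 3


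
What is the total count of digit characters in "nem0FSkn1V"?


Input string: 'nem0FSkn1V'
Operation: count digit characters (0-9)
Scan: 'n', 'e', 'm', '0'(digit), 'F', 'S', 'k', 'n', '1'(digit), 'V'
Digits found: 2
Result: 2


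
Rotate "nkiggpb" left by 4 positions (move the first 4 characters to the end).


Input: 'nkiggpb', shift = 4
Operation: split at index 4 and swap parts
Front part s[0:4] = 'nkig'
Back part s[4:] = 'gpb'
Rotated = back + front = 'gpb' + 'nkig'
Result: gpbnkig


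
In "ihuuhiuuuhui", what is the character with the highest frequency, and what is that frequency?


Input: 'ihuuhiuuuhui'
Operation: tally each character
Counts: 'h':3, 'i':3, 'u':6
Maximum: 'u' appears 6 times


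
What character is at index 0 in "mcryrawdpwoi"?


Input string: 'mcryrawdpwoi'
Operation: get character at index 0
Index mapping: s[0]='m'
Result: 'm'


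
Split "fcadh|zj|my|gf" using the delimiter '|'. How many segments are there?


Input string: 'fcadh|zj|my|gf'
Delimiter: '|'
Split result: 'fcadh', 'zj', 'my', 'gf'
Number of parts: 4


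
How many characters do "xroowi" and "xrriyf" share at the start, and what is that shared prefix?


String 1: 'xroowi'
String 2: 'xrriyf'
Compare position by position:
pos 0: 'x' vs 'x' match
pos 1: 'r' vs 'r' match
pos 2: 'o' vs 'r' differ -> stop
Longest common prefix: "xr" (length 2)


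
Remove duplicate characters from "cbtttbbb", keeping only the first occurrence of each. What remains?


Input: 'cbtttbbb'
Operation: keep first occurrence of each character
Scan: s[0]='c' new -> keep; s[1]='b' new -> keep; s[2]='t' new -> keep; s[3]='t' seen -> skip; s[4]='t' seen -> skip; s[5]='b' seen -> skip; s[6]='b' seen -> skip; s[7]='b' seen -> skip
Result: cbt


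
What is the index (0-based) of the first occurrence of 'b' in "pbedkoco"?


Input string: 'pbedkoco'
Target: 'b'
Scanning left to right: s[0]='p', s[1]='b'
First match at index: 1


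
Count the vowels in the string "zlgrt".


Input string: 'zlgrt'
Operation: count vowels (a, e, i, o, u)
Scan: s[0]='z', s[1]='l', s[2]='g', s[3]='r', s[4]='t'
Vowels found: 0
Result: 0


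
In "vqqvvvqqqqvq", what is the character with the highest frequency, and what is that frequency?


Input: 'vqqvvvqqqqvq'
Operation: tally each character
Counts: 'q':7, 'v':5
Maximum: 'q' appears 7 times


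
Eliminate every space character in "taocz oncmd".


Input string: 'taocz oncmd'
Operation: remove all spaces
Words: 'taocz', 'oncmd'
Join without spaces: taoczoncmd


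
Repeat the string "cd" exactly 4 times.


Input string: 'cd'
Operation: repeat 4 times
Concatenation: 'cd' + 'cd' + 'cd' + 'cd'
Result: cdcdcdcd


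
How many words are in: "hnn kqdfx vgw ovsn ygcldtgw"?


Input string: 'hnn kqdfx vgw ovsn ygcldtgw'
Operation: split by spaces
Words found: 'hnn', 'kqdfx', 'vgw', 'ovsn', 'ygcldtgw'
Word count: 5


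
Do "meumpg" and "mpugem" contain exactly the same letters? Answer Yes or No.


String 1: 'meumpg' -> sorted: 'egmmpu'
String 2: 'mpugem' -> sorted: 'egmmpu'
Compare sorted forms: 'egmmpu' == 'egmmpu'
Anagram: Yes


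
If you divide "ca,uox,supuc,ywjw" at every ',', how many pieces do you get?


Input string: 'ca,uox,supuc,ywjw'
Delimiter: ','
Split result: 'ca', 'uox', 'supuc', 'ywjw'
Number of parts: 4


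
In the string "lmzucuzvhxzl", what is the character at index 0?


Input string: 'lmzucuzvhxzl'
Operation: get character at index 0
Index mapping: s[0]='l'
Result: 'l'


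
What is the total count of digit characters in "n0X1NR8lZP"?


Input string: 'n0X1NR8lZP'
Operation: count digit characters (0-9)
Scan: 'n', '0'(digit), 'X', '1'(digit), 'N', 'R', '8'(digit), 'l', 'Z', 'P'
Digits found: 3
Result: 3


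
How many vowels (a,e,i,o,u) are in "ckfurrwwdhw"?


Input string: 'ckfurrwwdhw'
Operation: count vowels (a, e, i, o, u)
Scan: s[0]='c', s[1]='k', s[2]='f', s[3]='u' (vowel), s[4]='r', s[5]='r', s[6]='w', s[7]='w', s[8]='d', s[9]='h', s[10]='w'
Vowels found: 1
Result: 1


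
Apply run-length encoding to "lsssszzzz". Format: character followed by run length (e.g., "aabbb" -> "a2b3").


Input: 'lsssszzzz'
Operation: identify consecutive runs
Runs: 'l' -> l1, 'ssss' -> s4, 'zzzz' -> z4
Encoded: l1s4z4


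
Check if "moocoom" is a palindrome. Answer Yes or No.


Input string: 'moocoom'
Reversed: 'moocoom'
Compare pairs: s[0]='m' vs s[6]='m' (match), s[1]='o' vs s[5]='o' (match), s[2]='o' vs s[4]='o' (match)
Palindrome: Yes


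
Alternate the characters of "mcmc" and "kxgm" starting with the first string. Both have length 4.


String 1: 'mcmc'
String 2: 'kxgm'
Operation: alternate characters
Pairs: 'm'+'k', 'c'+'x', 'm'+'g', 'c'+'m'
Result: mkcxmgcm


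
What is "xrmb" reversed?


Input string: 'xrmb'
Operation: reverse character order
Original order: 'x' -> 'r' -> 'm' -> 'b'
Reversed order: 'b' -> 'm' -> 'r' -> 'x'
Result: bmrx


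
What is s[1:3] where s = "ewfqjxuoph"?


Input string: 'ewfqjxuoph'
Operation: slice [1:3]
Extract characters: s[1]='w', s[2]='f'
Result: wf


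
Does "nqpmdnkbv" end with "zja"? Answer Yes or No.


Input string: 'nqpmdnkbv'
Suffix to check: 'zja'
Last 3 characters of input: 'kbv'
Match: False
Result: No


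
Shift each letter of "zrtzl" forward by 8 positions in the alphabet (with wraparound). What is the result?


Input: 'zrtzl', shift = 8
Operation: for each letter, (position + 8) mod 26
Mapping: 'z'(25+8=33, 33 mod 26=7)->'h', 'r'(17+8=25)->'z', 't'(19+8=27, 27 mod 26=1)->'b', 'z'(25+8=33, 33 mod 26=7)->'h', 'l'(11+8=19)->'t'
Result: hzbht


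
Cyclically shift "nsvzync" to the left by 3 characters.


Input: 'nsvzync', shift = 3
Operation: split at index 3 and swap parts
Front part s[0:3] = 'nsv'
Back part s[3:] = 'zync'
Rotated = back + front = 'zync' + 'nsv'
Result: zyncnsv


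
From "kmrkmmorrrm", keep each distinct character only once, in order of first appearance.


Input: 'kmrkmmorrrm'
Operation: keep first occurrence of each character
Scan: s[0]='k' new -> keep; s[1]='m' new -> keep; s[2]='r' new -> keep; s[3]='k' seen -> skip; s[4]='m' seen -> skip; s[5]='m' seen -> skip; s[6]='o' new -> keep; s[7]='r' seen -> skip; s[8]='r' seen -> skip; s[9]='r' seen -> skip; s[10]='m' seen -> skip
Result: kmro


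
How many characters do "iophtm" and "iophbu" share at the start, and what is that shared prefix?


String 1: 'iophtm'
String 2: 'iophbu'
Compare position by position:
pos 0: 'i' vs 'i' match
pos 1: 'o' vs 'o' match
pos 2: 'p' vs 'p' match
pos 3: 'h' vs 'h' match
pos 4: 't' vs 'b' differ -> stop
Longest common prefix: "ioph" (length 4)


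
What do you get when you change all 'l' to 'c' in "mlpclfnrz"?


Input string: 'mlpclfnrz'
Operation: replace 'l' with 'c'
Positions of 'l': 1, 4
After replacement: mcpccfnrz


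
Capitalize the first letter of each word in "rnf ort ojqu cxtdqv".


Input string: 'rnf ort ojqu cxtdqv'
Operation: capitalize first letter of each word
Word transformations: 'rnf'->'Rnf', 'ort'->'Ort', 'ojqu'->'Ojqu', 'cxtdqv'->'Cxtdqv'
Result: Rnf Ort Ojqu Cxtdqv


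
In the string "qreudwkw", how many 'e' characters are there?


Input string: 'qreudwkw'
Target character: 'e'
Scan each position: s[2]='e'
Matches found at indices: 2
Total: 1


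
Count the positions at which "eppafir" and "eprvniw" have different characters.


String 1: 'eppafir'
String 2: 'eprvniw'
Compare each position: pos 0: 'e'=='e', pos 1: 'p'=='p', pos 2: 'p'!='r', pos 3: 'a'!='v', pos 4: 'f'!='n', pos 5: 'i'=='i', pos 6: 'r'!='w'
Differing positions: 4
Hamming distance: 4


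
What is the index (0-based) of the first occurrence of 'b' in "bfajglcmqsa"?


Input string: 'bfajglcmqsa'
Target: 'b'
Scanning left to right: s[0]='b'
First match at index: 0


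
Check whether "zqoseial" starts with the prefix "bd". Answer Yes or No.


Input string: 'zqoseial'
Prefix to check: 'bd'
First 2 characters of input: 'zq'
Match: False
Result: No


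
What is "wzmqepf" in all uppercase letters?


Input string: 'wzmqepf'
Operation: convert each letter to uppercase
Mapping: 'w'->'W', 'z'->'Z', 'm'->'M', 'q'->'Q', 'e'->'E', 'p'->'P', 'f'->'F'
Result: WZMQEPF


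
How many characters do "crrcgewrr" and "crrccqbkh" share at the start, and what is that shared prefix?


String 1: 'crrcgewrr'
String 2: 'crrccqbkh'
Compare position by position:
pos 0: 'c' vs 'c' match
pos 1: 'r' vs 'r' match
pos 2: 'r' vs 'r' match
pos 3: 'c' vs 'c' match
pos 4: 'g' vs 'c' differ -> stop
Longest common prefix: "crrc" (length 4)


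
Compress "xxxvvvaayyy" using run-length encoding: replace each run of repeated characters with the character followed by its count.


Input: 'xxxvvvaayyy'
Operation: identify consecutive runs
Runs: 'xxx' -> x3, 'vvv' -> v3, 'aa' -> a2, 'yyy' -> y3
Encoded: x3v3a2y3


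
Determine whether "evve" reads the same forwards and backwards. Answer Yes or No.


Input string: 'evve'
Reversed: 'evve'
Compare pairs: s[0]='e' vs s[3]='e' (match), s[1]='v' vs s[2]='v' (match)
Palindrome: Yes


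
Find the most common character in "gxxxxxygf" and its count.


Input: 'gxxxxxygf'
Operation: tally each character
Counts: 'f':1, 'g':2, 'x':5, 'y':1
Maximum: 'x' appears 5 times


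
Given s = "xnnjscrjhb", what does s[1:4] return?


Input string: 'xnnjscrjhb'
Operation: slice [1:4]
Extract characters: s[1]='n', s[2]='n', s[3]='j'
Result: nnj


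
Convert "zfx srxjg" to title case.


Input string: 'zfx srxjg'
Operation: capitalize first letter of each word
Word transformations: 'zfx'->'Zfx', 'srxjg'->'Srxjg'
Result: Zfx Srxjg


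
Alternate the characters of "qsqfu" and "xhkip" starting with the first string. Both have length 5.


String 1: 'qsqfu'
String 2: 'xhkip'
Operation: alternate characters
Pairs: 'q'+'x', 's'+'h', 'q'+'k', 'f'+'i', 'u'+'p'
Result: qxshqkfiup


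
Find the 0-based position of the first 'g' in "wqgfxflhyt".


Input string: 'wqgfxflhyt'
Target: 'g'
Scanning left to right: s[0]='w', s[1]='q', s[2]='g'
First match at index: 2


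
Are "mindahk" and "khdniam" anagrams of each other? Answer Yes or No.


String 1: 'mindahk' -> sorted: 'adhikmn'
String 2: 'khdniam' -> sorted: 'adhikmn'
Compare sorted forms: 'adhikmn' == 'adhikmn'
Anagram: Yes


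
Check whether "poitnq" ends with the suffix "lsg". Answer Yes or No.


Input string: 'poitnq'
Suffix to check: 'lsg'
Last 3 characters of input: 'tnq'
Match: False
Result: No


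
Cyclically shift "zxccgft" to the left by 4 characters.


Input: 'zxccgft', shift = 4
Operation: split at index 4 and swap parts
Front part s[0:4] = 'zxcc'
Back part s[4:] = 'gft'
Rotated = back + front = 'gft' + 'zxcc'
Result: gftzxcc


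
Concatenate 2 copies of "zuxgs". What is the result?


Input string: 'zuxgs'
Operation: repeat 2 times
Concatenation: 'zuxgs' + 'zuxgs'
Result: zuxgszuxgs


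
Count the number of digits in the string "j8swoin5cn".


Input string: 'j8swoin5cn'
Operation: count digit characters (0-9)
Scan: 'j', '8'(digit), 's', 'w', 'o', 'i', 'n', '5'(digit), 'c', 'n'
Digits found: 2
Result: 2


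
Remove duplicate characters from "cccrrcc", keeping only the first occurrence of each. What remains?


Input: 'cccrrcc'
Operation: keep first occurrence of each character
Scan: s[0]='c' new -> keep; s[1]='c' seen -> skip; s[2]='c' seen -> skip; s[3]='r' new -> keep; s[4]='r' seen -> skip; s[5]='c' seen -> skip; s[6]='c' seen -> skip
Result: cr


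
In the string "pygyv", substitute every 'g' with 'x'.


Input string: 'pygyv'
Operation: replace 'g' with 'x'
Positions of 'g': 2
After replacement: pyxyv


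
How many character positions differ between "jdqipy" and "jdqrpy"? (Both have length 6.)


String 1: 'jdqipy'
String 2: 'jdqrpy'
Compare each position: pos 0: 'j'=='j', pos 1: 'd'=='d', pos 2: 'q'=='q', pos 3: 'i'!='r', pos 4: 'p'=='p', pos 5: 'y'=='y'
Differing positions: 1
Hamming distance: 1


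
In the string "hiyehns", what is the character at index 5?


Input string: 'hiyehns'
Operation: get character at index 5
Index mapping: s[0]='h', s[1]='i', s[2]='y', s[3]='e', s[4]='h', s[5]='n'
Result: 'n'


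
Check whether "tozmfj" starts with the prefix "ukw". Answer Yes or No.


Input string: 'tozmfj'
Prefix to check: 'ukw'
First 3 characters of input: 'toz'
Match: False
Result: No


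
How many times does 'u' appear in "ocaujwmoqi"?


Input string: 'ocaujwmoqi'
Target character: 'u'
Scan each position: s[3]='u'
Matches found at indices: 3
Total: 1


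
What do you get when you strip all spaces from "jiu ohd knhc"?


Input string: 'jiu ohd knhc'
Operation: remove all spaces
Words: 'jiu', 'ohd', 'knhc'
Join without spaces: jiuohdknhc


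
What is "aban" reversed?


Input string: 'aban'
Operation: reverse character order
Original order: 'a' -> 'b' -> 'a' -> 'n'
Reversed order: 'n' -> 'a' -> 'b' -> 'a'
Result: naba


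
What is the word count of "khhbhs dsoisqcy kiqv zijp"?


Input string: 'khhbhs dsoisqcy kiqv zijp'
Operation: split by spaces
Words found: 'khhbhs', 'dsoisqcy', 'kiqv', 'zijp'
Word count: 4


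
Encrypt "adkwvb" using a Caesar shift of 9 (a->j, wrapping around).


Input: 'adkwvb', shift = 9
Operation: for each letter, (position + 9) mod 26
Mapping: 'a'(0+9=9)->'j', 'd'(3+9=12)->'m', 'k'(10+9=19)->'t', 'w'(22+9=31, 31 mod 26=5)->'f', 'v'(21+9=30, 30 mod 26=4)->'e', 'b'(1+9=10)->'k'
Result: jmtfek


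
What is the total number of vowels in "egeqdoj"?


Input string: 'egeqdoj'
Operation: count vowels (a, e, i, o, u)
Scan: s[0]='e' (vowel), s[1]='g', s[2]='e' (vowel), s[3]='q', s[4]='d', s[5]='o' (vowel), s[6]='j'
Vowels found: 3
Result: 3


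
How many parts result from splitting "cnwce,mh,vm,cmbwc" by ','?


Input string: 'cnwce,mh,vm,cmbwc'
Delimiter: ','
Split result: 'cnwce', 'mh', 'vm', 'cmbwc'
Number of parts: 4


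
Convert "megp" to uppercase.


Input string: 'megp'
Operation: convert each letter to uppercase
Mapping: 'm'->'M', 'e'->'E', 'g'->'G', 'p'->'P'
Result: MEGP


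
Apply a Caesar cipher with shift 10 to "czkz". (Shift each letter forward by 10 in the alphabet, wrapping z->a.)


Input: 'czkz', shift = 10
Operation: for each letter, (position + 10) mod 26
Mapping: 'c'(2+10=12)->'m', 'z'(25+10=35, 35 mod 26=9)->'j', 'k'(10+10=20)->'u', 'z'(25+10=35, 35 mod 26=9)->'j'
Result: mjuj


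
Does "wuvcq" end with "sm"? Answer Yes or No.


Input string: 'wuvcq'
Suffix to check: 'sm'
Last 2 characters of input: 'cq'
Match: False
Result: No


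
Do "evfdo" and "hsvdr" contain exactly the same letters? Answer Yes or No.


String 1: 'evfdo' -> sorted: 'defov'
String 2: 'hsvdr' -> sorted: 'dhrsv'
Compare sorted forms: 'defov' != 'dhrsv'
Anagram: No


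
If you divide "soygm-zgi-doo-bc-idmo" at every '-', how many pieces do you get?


Input string: 'soygm-zgi-doo-bc-idmo'
Delimiter: '-'
Split result: 'soygm', 'zgi', 'doo', 'bc', 'idmo'
Number of parts: 5


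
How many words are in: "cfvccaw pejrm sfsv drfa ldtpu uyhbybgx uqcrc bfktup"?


Input string: 'cfvccaw pejrm sfsv drfa ldtpu uyhbybgx uqcrc bfktup'
Operation: split by spaces
Words found: 'cfvccaw', 'pejrm', 'sfsv', 'drfa', 'ldtpu', 'uyhbybgx', 'uqcrc', 'bfktup'
Word count: 8


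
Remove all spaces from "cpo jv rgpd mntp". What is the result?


Input string: 'cpo jv rgpd mntp'
Operation: remove all spaces
Words: 'cpo', 'jv', 'rgpd', 'mntp'
Join without spaces: cpojvrgpdmntp


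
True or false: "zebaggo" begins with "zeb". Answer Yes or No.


Input string: 'zebaggo'
Prefix to check: 'zeb'
First 3 characters of input: 'zeb'
Match: True
Result: Yes


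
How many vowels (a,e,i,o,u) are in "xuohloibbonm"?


Input string: 'xuohloibbonm'
Operation: count vowels (a, e, i, o, u)
Scan: s[0]='x', s[1]='u' (vowel), s[2]='o' (vowel), s[3]='h', s[4]='l', s[5]='o' (vowel), s[6]='i' (vowel), s[7]='b', s[8]='b', s[9]='o' (vowel), s[10]='n', s[11]='m'
Vowels found: 5
Result: 5


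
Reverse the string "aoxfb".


Input string: 'aoxfb'
Operation: reverse character order
Original order: 'a' -> 'o' -> 'x' -> 'f' -> 'b'
Reversed order: 'b' -> 'f' -> 'x' -> 'o' -> 'a'
Result: bfxoa


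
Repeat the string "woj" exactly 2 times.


Input string: 'woj'
Operation: repeat 2 times
Concatenation: 'woj' + 'woj'
Result: wojwoj


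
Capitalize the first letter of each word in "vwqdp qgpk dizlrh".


Input string: 'vwqdp qgpk dizlrh'
Operation: capitalize first letter of each word
Word transformations: 'vwqdp'->'Vwqdp', 'qgpk'->'Qgpk', 'dizlrh'->'Dizlrh'
Result: Vwqdp Qgpk Dizlrh


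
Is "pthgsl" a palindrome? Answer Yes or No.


Input string: 'pthgsl'
Reversed: 'lsghtp'
Compare pairs: s[0]='p' vs s[5]='l' (mismatch), s[1]='t' vs s[4]='s' (mismatch), s[2]='h' vs s[3]='g' (mismatch)
Palindrome: No


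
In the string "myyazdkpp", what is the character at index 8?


Input string: 'myyazdkpp'
Operation: get character at index 8
Index mapping: s[0]='m', s[1]='y', s[2]='y', s[3]='a', s[4]='z', s[5]='d', s[6]='k', s[7]='p', s[8]='p'
Result: 'p'


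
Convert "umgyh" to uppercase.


Input string: 'umgyh'
Operation: convert each letter to uppercase
Mapping: 'u'->'U', 'm'->'M', 'g'->'G', 'y'->'Y', 'h'->'H'
Result: UMGYH


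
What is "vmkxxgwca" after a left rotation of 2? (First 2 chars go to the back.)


Input: 'vmkxxgwca', shift = 2
Operation: split at index 2 and swap parts
Front part s[0:2] = 'vm'
Back part s[2:] = 'kxxgwca'
Rotated = back + front = 'kxxgwca' + 'vm'
Result: kxxgwcavm


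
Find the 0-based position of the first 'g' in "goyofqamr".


Input string: 'goyofqamr'
Target: 'g'
Scanning left to right: s[0]='g'
First match at index: 0


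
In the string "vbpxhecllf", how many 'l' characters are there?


Input string: 'vbpxhecllf'
Target character: 'l'
Scan each position: s[7]='l', s[8]='l'
Matches found at indices: 7, 8
Total: 2


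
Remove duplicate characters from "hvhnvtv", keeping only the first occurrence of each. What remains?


Input: 'hvhnvtv'
Operation: keep first occurrence of each character
Scan: s[0]='h' new -> keep; s[1]='v' new -> keep; s[2]='h' seen -> skip; s[3]='n' new -> keep; s[4]='v' seen -> skip; s[5]='t' new -> keep; s[6]='v' seen -> skip
Result: hvnt


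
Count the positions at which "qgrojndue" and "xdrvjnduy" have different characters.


String 1: 'qgrojndue'
String 2: 'xdrvjnduy'
Compare each position: pos 0: 'q'!='x', pos 1: 'g'!='d', pos 2: 'r'=='r', pos 3: 'o'!='v', pos 4: 'j'=='j', pos 5: 'n'=='n', pos 6: 'd'=='d', pos 7: 'u'=='u', pos 8: 'e'!='y'
Differing positions: 4
Hamming distance: 4


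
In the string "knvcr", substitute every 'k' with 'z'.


Input string: 'knvcr'
Operation: replace 'k' with 'z'
Positions of 'k': 0
After replacement: znvcr


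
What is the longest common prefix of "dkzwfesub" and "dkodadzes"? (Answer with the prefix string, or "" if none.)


String 1: 'dkzwfesub'
String 2: 'dkodadzes'
Compare position by position:
pos 0: 'd' vs 'd' match
pos 1: 'k' vs 'k' match
pos 2: 'z' vs 'o' differ -> stop
Longest common prefix: "dk" (length 2)


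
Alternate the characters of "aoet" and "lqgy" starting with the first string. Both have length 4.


String 1: 'aoet'
String 2: 'lqgy'
Operation: alternate characters
Pairs: 'a'+'l', 'o'+'q', 'e'+'g', 't'+'y'
Result: aloqegty


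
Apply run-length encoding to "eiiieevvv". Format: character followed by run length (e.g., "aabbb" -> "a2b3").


Input: 'eiiieevvv'
Operation: identify consecutive runs
Runs: 'e' -> e1, 'iii' -> i3, 'ee' -> e2, 'vvv' -> v3
Encoded: e1i3e2v3


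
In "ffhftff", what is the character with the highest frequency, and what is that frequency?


Input: 'ffhftff'
Operation: tally each character
Counts: 'f':5, 'h':1, 't':1
Maximum: 'f' appears 5 times


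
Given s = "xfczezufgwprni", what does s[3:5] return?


Input string: 'xfczezufgwprni'
Operation: slice [3:5]
Extract characters: s[3]='z', s[4]='e'
Result: ze


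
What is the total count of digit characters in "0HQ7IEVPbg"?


Input string: '0HQ7IEVPbg'
Operation: count digit characters (0-9)
Scan: '0'(digit), 'H', 'Q', '7'(digit), 'I', 'E', 'V', 'P', 'b', 'g'
Digits found: 2
Result: 2


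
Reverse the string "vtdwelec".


Input string: 'vtdwelec'
Operation: reverse character order
Original order: 'v' -> 't' -> 'd' -> 'w' -> 'e' -> 'l' -> 'e' -> 'c'
Reversed order: 'c' -> 'e' -> 'l' -> 'e' -> 'w' -> 'd' -> 't' -> 'v'
Result: celewdtv


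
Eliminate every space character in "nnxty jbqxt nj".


Input string: 'nnxty jbqxt nj'
Operation: remove all spaces
Words: 'nnxty', 'jbqxt', 'nj'
Join without spaces: nnxtyjbqxtnj


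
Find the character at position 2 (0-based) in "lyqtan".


Input string: 'lyqtan'
Operation: get character at index 2
Index mapping: s[0]='l', s[1]='y', s[2]='q'
Result: 'q'


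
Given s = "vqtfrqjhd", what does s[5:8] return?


Input string: 'vqtfrqjhd'
Operation: slice [5:8]
Extract characters: s[5]='q', s[6]='j', s[7]='h'
Result: qjh


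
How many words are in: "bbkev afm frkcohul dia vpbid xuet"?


Input string: 'bbkev afm frkcohul dia vpbid xuet'
Operation: split by spaces
Words found: 'bbkev', 'afm', 'frkcohul', 'dia', 'vpbid', 'xuet'
Word count: 6


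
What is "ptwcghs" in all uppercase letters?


Input string: 'ptwcghs'
Operation: convert each letter to uppercase
Mapping: 'p'->'P', 't'->'T', 'w'->'W', 'c'->'C', 'g'->'G', 'h'->'H', 's'->'S'
Result: PTWCGHS
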